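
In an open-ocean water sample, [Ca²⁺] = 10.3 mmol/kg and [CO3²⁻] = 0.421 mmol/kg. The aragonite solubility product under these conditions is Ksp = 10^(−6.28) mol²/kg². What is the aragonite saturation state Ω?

Ω = 8.26

Ksp = 10^(−6.28) = 5.248×10^-7
Ω = [Ca²⁺][CO3²⁻]/Ksp = (10.3×10^-3)(0.421×10^-3) / 5.248×10^-7 = 8.26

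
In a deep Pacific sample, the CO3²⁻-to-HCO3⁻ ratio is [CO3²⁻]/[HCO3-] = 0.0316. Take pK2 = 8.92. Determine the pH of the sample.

pH = 7.42

From K2 = [H⁺][CO3²⁻]/[HCO3-]:  pH = pK2 + log₁₀([CO3²⁻]/[HCO3-])
log₁₀(0.0316) = -1.500
pH = 8.92 + (-1.500) = 7.42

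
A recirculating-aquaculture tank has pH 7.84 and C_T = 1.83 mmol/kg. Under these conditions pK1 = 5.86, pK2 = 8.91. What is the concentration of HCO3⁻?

α₁ = 1 / (1 + [H⁺]/K1 + K2/[H⁺]) = 1 / (1 + 10^-1.98 + 10^-1.07)
   = 1 / (1 + 0.010471 + 0.085114) = 1/1.0956 = 0.9128
[HCO3⁻] = α₁ × DIC = 0.9128 × 1.83 = 1.67 mmol/kg

[HCO3⁻] = 1.67 mmol/kg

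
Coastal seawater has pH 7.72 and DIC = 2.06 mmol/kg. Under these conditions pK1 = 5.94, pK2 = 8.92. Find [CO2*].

α₀ = 1 / (1 + K1/[H⁺] + K1K2/[H⁺]²) = 1 / (1 + 10^+1.78 + 10^+0.58)
   = 1 / (1 + 60.256 + 3.8019) = 1/65.058 = 0.01537
[CO2*] = α₀ × DIC = 0.01537 × 2.06 = 0.0317 mmol/kg

[CO2*] = 0.0317 mmol/kg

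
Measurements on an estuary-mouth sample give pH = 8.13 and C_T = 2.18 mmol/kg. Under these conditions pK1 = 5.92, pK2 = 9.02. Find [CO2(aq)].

α₀ = 1 / (1 + K1/[H⁺] + K1K2/[H⁺]²) = 1 / (1 + 10^+2.21 + 10^+1.32)
   = 1 / (1 + 162.18 + 20.893) = 1/184.07 = 0.005433
[CO2*] = α₀ × DIC = 0.005433 × 2.18 = 0.0118 mmol/kg = 11.8 μmol/kg

[CO2*] = 11.8 μmol/kg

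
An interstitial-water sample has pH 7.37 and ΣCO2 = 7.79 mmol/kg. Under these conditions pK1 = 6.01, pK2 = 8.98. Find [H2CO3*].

α₀ = 1 / (1 + K1/[H⁺] + K1K2/[H⁺]²) = 1 / (1 + 10^+1.36 + 10^-0.25)
   = 1 / (1 + 22.909 + 0.56234) = 1/24.471 = 0.04086
[CO2*] = α₀ × DIC = 0.04086 × 7.79 = 0.318 mmol/kg

[CO2*] = 0.318 mmol/kg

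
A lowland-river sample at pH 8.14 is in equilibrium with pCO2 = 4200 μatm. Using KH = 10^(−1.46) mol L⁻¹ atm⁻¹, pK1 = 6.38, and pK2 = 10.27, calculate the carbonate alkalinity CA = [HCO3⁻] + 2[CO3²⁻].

CA = 8.50 mmol/L

[CO2*] = KH · pCO2 = 10^(−1.46) × 4200×10^-6 = 1.456×10^-4 mol/L
α₀ = 1/(1 + K1/[H⁺] + K1K2/[H⁺]²) = 1/(1 + 10^+1.76 + 10^-0.37) = 0.01696
DIC = [CO2*]/α₀ = 1.456×10^-4 / 0.01696 = 8.588 mmol/L
CA = (α₁ + 2α₂)·DIC = (0.9758 + 2×0.007234) × 8.588 = 8.50 mmol/L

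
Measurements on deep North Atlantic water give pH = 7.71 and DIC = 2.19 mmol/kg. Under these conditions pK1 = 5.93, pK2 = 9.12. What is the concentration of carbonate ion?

α₂ = 1 / (1 + [H⁺]/K2 + [H⁺]²/(K1K2)) = 1 / (1 + 10^+1.41 + 10^-0.37)
   = 1 / (1 + 25.704 + 0.42658) = 1/27.131 = 0.03686
[CO3²⁻] = α₂ × DIC = 0.03686 × 2.19 = 0.0807 mmol/kg

[CO3²⁻] = 0.0807 mmol/kg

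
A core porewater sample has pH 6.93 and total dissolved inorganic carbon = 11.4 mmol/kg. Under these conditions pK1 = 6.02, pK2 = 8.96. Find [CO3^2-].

[CO3²⁻] = 0.0940 mmol/kg

α₂ = 1 / (1 + [H⁺]/K2 + [H⁺]²/(K1K2)) = 1 / (1 + 10^+2.03 + 10^+1.12)
   = 1 / (1 + 107.15 + 13.183) = 1/121.33 = 0.008242
[CO3²⁻] = α₂ × DIC = 0.008242 × 11.4 = 0.0940 mmol/kg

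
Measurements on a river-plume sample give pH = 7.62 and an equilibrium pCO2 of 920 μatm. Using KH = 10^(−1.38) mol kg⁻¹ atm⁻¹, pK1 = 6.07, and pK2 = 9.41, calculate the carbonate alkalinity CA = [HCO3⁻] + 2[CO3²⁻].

CA = 1.40 mmol/kg

[CO2*] = KH · pCO2 = 10^(−1.38) × 920×10^-6 = 3.835×10^-5 mol/kg
α₀ = 1/(1 + K1/[H⁺] + K1K2/[H⁺]²) = 1/(1 + 10^+1.55 + 10^-0.24) = 0.02699
DIC = [CO2*]/α₀ = 3.835×10^-5 / 0.02699 = 1.421 mmol/kg
CA = (α₁ + 2α₂)·DIC = (0.9575 + 2×0.01553) × 1.421 = 1.40 mmol/kg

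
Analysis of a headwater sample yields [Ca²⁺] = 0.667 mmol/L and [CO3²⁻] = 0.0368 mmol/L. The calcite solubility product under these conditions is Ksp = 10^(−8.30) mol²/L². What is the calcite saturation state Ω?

Ω = 4.90

Ksp = 10^(−8.30) = 5.012×10^-9
Ω = [Ca²⁺][CO3²⁻]/Ksp = (0.667×10^-3)(0.0368×10^-3) / 5.012×10^-9 = 4.90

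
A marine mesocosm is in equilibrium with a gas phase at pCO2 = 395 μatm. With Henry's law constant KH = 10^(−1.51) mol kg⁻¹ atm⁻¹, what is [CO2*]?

KH = 10^(−1.51) = 3.090×10^-2 mol kg⁻¹ atm⁻¹
[CO2*] = KH · pCO2 = 3.090×10^-2 × 395×10^-6 atm = 1.22×10^-5 mol/kg

[CO2*] = 12.2 μmol/kg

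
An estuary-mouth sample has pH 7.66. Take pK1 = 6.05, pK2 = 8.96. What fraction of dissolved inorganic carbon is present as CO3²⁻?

α₂ = 1 / (1 + [H⁺]/K2 + [H⁺]²/(K1K2)) = 1 / (1 + 10^+1.30 + 10^-0.31)
   = 1 / (1 + 19.953 + 0.48978) = 1/21.442 = 0.04664

α₂ = 0.0466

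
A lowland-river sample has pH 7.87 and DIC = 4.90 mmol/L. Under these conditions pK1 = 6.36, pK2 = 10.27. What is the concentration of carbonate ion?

[CO3²⁻] = 18.8 μmol/L

α₂ = 1 / (1 + [H⁺]/K2 + [H⁺]²/(K1K2)) = 1 / (1 + 10^+2.40 + 10^+0.89)
   = 1 / (1 + 251.19 + 7.7625) = 1/259.95 = 0.003847
[CO3²⁻] = α₂ × DIC = 0.003847 × 4.90 = 0.0188 mmol/L = 18.8 μmol/L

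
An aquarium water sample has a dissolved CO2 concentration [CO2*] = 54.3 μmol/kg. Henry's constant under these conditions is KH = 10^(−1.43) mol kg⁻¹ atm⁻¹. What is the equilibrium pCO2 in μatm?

pCO2 = 1460 μatm

KH = 10^(−1.43) = 3.715×10^-2 mol kg⁻¹ atm⁻¹
pCO2 = [CO2*]/KH = 54.3×10^-6 / 3.715×10^-2 = 1.46×10^-3 atm = 1460 μatm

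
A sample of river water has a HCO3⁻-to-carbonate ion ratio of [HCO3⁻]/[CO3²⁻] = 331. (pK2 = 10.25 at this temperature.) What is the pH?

From K2 = [H⁺][CO3²⁻]/[HCO3⁻]:  pH = pK2 − log₁₀([HCO3⁻]/[CO3²⁻])
log₁₀(331) = +2.520
pH = 10.25 − (+2.520) = 7.73

pH = 7.73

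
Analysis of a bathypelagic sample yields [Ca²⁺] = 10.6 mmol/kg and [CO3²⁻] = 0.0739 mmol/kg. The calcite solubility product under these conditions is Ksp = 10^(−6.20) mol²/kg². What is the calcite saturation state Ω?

Ksp = 10^(−6.20) = 6.310×10^-7
Ω = [Ca²⁺][CO3²⁻]/Ksp = (10.6×10^-3)(0.0739×10^-3) / 6.310×10^-7 = 1.24

Ω = 1.24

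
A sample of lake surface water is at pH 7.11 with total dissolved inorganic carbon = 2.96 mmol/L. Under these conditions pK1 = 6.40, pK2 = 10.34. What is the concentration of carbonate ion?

α₂ = 1 / (1 + [H⁺]/K2 + [H⁺]²/(K1K2)) = 1 / (1 + 10^+3.23 + 10^+2.52)
   = 1 / (1 + 1698.2 + 331.13) = 1/2030.4 = 0.0004925
[CO3²⁻] = α₂ × DIC = 0.0004925 × 2.96 = 0.00146 mmol/L = 1.46 μmol/L

[CO3²⁻] = 1.46 μmol/L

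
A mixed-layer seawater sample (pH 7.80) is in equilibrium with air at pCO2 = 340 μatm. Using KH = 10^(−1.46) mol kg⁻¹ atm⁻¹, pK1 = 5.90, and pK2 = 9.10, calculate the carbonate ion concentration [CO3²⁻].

[CO3²⁻] = 0.0469 mmol/kg

[CO2*] = KH · pCO2 = 10^(−1.46) × 340×10^-6 = 1.179×10^-5 mol/kg
α₀ = 1/(1 + K1/[H⁺] + K1K2/[H⁺]²) = 1/(1 + 10^+1.90 + 10^+0.60) = 0.01185
DIC = [CO2*]/α₀ = 1.179×10^-5 / 0.01185 = 0.9952 mmol/kg
[CO3²⁻] = α₂·DIC; α₂ = 0.04716, so [CO3²⁻] = 0.04716 × 0.9952 = 0.0469 mmol/kg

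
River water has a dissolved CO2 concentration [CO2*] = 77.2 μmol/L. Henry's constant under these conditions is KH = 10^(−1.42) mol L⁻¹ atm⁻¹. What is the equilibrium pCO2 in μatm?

KH = 10^(−1.42) = 3.802×10^-2 mol L⁻¹ atm⁻¹
pCO2 = [CO2*]/KH = 77.2×10^-6 / 3.802×10^-2 = 2.03×10^-3 atm = 2030 μatm

pCO2 = 2030 μatm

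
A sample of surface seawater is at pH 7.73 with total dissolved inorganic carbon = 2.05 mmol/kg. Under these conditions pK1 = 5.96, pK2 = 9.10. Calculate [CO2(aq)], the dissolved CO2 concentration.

α₀ = 1 / (1 + K1/[H⁺] + K1K2/[H⁺]²) = 1 / (1 + 10^+1.77 + 10^+0.40)
   = 1 / (1 + 58.884 + 2.5119) = 1/62.396 = 0.01603
[CO2*] = α₀ × DIC = 0.01603 × 2.05 = 0.0329 mmol/kg

[CO2*] = 0.0329 mmol/kg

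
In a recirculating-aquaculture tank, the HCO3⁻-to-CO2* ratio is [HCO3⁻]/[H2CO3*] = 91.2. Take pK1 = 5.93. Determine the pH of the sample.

From K1 = [H⁺][HCO3⁻]/[H2CO3*]:  pH = pK1 + log₁₀([HCO3⁻]/[H2CO3*])
log₁₀(91.2) = +1.960
pH = 5.93 + (+1.960) = 7.89

pH = 7.89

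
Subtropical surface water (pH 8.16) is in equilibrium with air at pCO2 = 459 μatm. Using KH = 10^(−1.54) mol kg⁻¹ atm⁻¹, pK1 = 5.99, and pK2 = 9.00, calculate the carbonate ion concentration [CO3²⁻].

[CO2*] = KH · pCO2 = 10^(−1.54) × 459×10^-6 = 1.324×10^-5 mol/kg
α₀ = 1/(1 + K1/[H⁺] + K1K2/[H⁺]²) = 1/(1 + 10^+2.17 + 10^+1.33) = 0.005872
DIC = [CO2*]/α₀ = 1.324×10^-5 / 0.005872 = 2.254 mmol/kg
[CO3²⁻] = α₂·DIC; α₂ = 0.1255, so [CO3²⁻] = 0.1255 × 2.254 = 0.283 mmol/kg

[CO3²⁻] = 0.283 mmol/kg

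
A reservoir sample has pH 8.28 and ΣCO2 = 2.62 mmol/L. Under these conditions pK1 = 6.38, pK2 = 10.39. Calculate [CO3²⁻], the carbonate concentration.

[CO3²⁻] = 19.9 μmol/L

α₂ = 1 / (1 + [H⁺]/K2 + [H⁺]²/(K1K2)) = 1 / (1 + 10^+2.11 + 10^+0.21)
   = 1 / (1 + 128.82 + 1.6218) = 1/131.45 = 0.007608
[CO3²⁻] = α₂ × DIC = 0.007608 × 2.62 = 0.0199 mmol/L = 19.9 μmol/L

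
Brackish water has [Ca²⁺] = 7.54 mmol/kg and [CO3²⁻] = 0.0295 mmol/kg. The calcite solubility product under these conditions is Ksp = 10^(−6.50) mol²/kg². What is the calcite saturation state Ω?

Ω = 0.703

Ksp = 10^(−6.50) = 3.162×10^-7
Ω = [Ca²⁺][CO3²⁻]/Ksp = (7.54×10^-3)(0.0295×10^-3) / 3.162×10^-7 = 0.703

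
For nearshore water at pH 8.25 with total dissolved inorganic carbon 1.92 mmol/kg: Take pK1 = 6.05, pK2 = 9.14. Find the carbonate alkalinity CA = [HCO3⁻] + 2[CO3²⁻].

CA = [HCO3⁻] + 2[CO3²⁻] = (α₁ + 2α₂)·DIC
At pH 8.25: [H⁺]/K1 = 10^-2.20 = 0.0063096, K2/[H⁺] = 10^-0.89 = 0.12882
α₁ = 1/(1 + 0.0063096 + 0.12882) = 1/1.1351 = 0.8810; α₂ = α₁·K2/[H⁺] = 0.1135
α₁ + 2α₂ = 1.1079
CA = 1.1079 × 1.92 = 2.13 mmol/kg

CA = 2.13 mmol/kg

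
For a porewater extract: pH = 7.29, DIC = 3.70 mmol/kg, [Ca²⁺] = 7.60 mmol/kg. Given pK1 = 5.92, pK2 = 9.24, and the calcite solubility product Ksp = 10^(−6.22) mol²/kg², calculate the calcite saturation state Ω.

α₂ = 1 / (1 + [H⁺]/K2 + [H⁺]²/(K1K2)) = 1 / (1 + 10^+1.95 + 10^+0.58)
   = 1 / (1 + 89.125 + 3.8019) = 1/93.927 = 0.01065
[CO3²⁻] = α₂ × DIC = 0.01065 × 3.70 = 0.03939 mmol/kg
Ksp = 10^(−6.22) = 6.026×10^-7
Ω = [Ca²⁺][CO3²⁻]/Ksp = (7.60×10^-3)(3.939×10^-5) / 6.026×10^-7 = 0.497

Ω = 0.497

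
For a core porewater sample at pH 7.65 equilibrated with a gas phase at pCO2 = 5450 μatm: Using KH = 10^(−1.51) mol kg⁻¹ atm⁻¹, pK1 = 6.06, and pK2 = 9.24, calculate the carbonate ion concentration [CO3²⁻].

[CO2*] = KH · pCO2 = 10^(−1.51) × 5450×10^-6 = 1.684×10^-4 mol/kg
α₀ = 1/(1 + K1/[H⁺] + K1K2/[H⁺]²) = 1/(1 + 10^+1.59 + 10^+0.00) = 0.02445
DIC = [CO2*]/α₀ = 1.684×10^-4 / 0.02445 = 6.889 mmol/kg
[CO3²⁻] = α₂·DIC; α₂ = 0.02445, so [CO3²⁻] = 0.02445 × 6.889 = 0.168 mmol/kg

[CO3²⁻] = 0.168 mmol/kg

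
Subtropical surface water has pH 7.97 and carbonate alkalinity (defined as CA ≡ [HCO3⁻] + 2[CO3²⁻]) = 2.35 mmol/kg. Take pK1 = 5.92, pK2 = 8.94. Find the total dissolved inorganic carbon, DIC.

DIC = 2.16 mmol/kg

CA = [HCO3⁻] + 2[CO3²⁻] = (α₁ + 2α₂)·DIC
At pH 7.97: [H⁺]/K1 = 10^-2.05 = 0.0089125, K2/[H⁺] = 10^-0.97 = 0.10715
α₁ = 1/(1 + 0.0089125 + 0.10715) = 1/1.1161 = 0.8960; α₂ = α₁·K2/[H⁺] = 0.09601
α₁ + 2α₂ = 1.0880
DIC = CA / (α₁ + 2α₂) = 2.35 / 1.0880 = 2.16 mmol/kg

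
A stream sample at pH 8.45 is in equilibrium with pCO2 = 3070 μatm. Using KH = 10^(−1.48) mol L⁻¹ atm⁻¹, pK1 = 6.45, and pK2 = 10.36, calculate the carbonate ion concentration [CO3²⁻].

[CO2*] = KH · pCO2 = 10^(−1.48) × 3070×10^-6 = 1.017×10^-4 mol/L
α₀ = 1/(1 + K1/[H⁺] + K1K2/[H⁺]²) = 1/(1 + 10^+2.00 + 10^+0.09) = 0.009782
DIC = [CO2*]/α₀ = 1.017×10^-4 / 0.009782 = 10.39 mmol/L
[CO3²⁻] = α₂·DIC; α₂ = 0.01203, so [CO3²⁻] = 0.01203 × 10.39 = 0.125 mmol/L

[CO3²⁻] = 0.125 mmol/L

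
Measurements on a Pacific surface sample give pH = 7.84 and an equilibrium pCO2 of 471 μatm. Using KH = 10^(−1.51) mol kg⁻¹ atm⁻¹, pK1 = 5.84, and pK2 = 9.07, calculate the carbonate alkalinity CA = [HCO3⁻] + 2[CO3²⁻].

CA = 1.63 mmol/kg

[CO2*] = KH · pCO2 = 10^(−1.51) × 471×10^-6 = 1.456×10^-5 mol/kg
α₀ = 1/(1 + K1/[H⁺] + K1K2/[H⁺]²) = 1/(1 + 10^+2.00 + 10^+0.77) = 0.009356
DIC = [CO2*]/α₀ = 1.456×10^-5 / 0.009356 = 1.556 mmol/kg
CA = (α₁ + 2α₂)·DIC = (0.9356 + 2×0.05509) × 1.556 = 1.63 mmol/kg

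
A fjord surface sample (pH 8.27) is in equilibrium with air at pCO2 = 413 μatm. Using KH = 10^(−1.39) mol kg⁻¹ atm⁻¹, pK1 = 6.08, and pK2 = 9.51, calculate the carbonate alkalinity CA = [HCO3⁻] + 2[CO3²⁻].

[CO2*] = KH · pCO2 = 10^(−1.39) × 413×10^-6 = 1.682×10^-5 mol/kg
α₀ = 1/(1 + K1/[H⁺] + K1K2/[H⁺]²) = 1/(1 + 10^+2.19 + 10^+0.95) = 0.006068
DIC = [CO2*]/α₀ = 1.682×10^-5 / 0.006068 = 2.773 mmol/kg
CA = (α₁ + 2α₂)·DIC = (0.9398 + 2×0.05408) × 2.773 = 2.91 mmol/kg

CA = 2.91 mmol/kg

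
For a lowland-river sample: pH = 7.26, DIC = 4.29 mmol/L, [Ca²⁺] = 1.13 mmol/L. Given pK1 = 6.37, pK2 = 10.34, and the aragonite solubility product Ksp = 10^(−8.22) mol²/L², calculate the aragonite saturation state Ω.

α₂ = 1 / (1 + [H⁺]/K2 + [H⁺]²/(K1K2)) = 1 / (1 + 10^+3.08 + 10^+2.19)
   = 1 / (1 + 1202.3 + 154.88) = 1/1358.1 = 0.0007363
[CO3²⁻] = α₂ × DIC = 0.0007363 × 4.29 = 0.003159 mmol/L = 3.159 μmol/L
Ksp = 10^(−8.22) = 6.026×10^-9
Ω = [Ca²⁺][CO3²⁻]/Ksp = (1.13×10^-3)(3.159×10^-6) / 6.026×10^-9 = 0.592

Ω = 0.592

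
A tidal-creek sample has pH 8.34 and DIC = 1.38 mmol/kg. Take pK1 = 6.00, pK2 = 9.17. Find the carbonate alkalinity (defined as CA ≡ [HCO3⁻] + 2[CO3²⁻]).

CA = [HCO3⁻] + 2[CO3²⁻] = (α₁ + 2α₂)·DIC
At pH 8.34: [H⁺]/K1 = 10^-2.34 = 0.0045709, K2/[H⁺] = 10^-0.83 = 0.14791
α₁ = 1/(1 + 0.0045709 + 0.14791) = 1/1.1525 = 0.8677; α₂ = α₁·K2/[H⁺] = 0.1283
α₁ + 2α₂ = 1.1244
CA = 1.1244 × 1.38 = 1.55 mmol/kg

CA = 1.55 mmol/kg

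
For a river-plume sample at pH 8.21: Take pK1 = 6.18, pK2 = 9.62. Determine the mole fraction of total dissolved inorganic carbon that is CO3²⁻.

α₂ = 0.0371

α₂ = 1 / (1 + [H⁺]/K2 + [H⁺]²/(K1K2)) = 1 / (1 + 10^+1.41 + 10^-0.62)
   = 1 / (1 + 25.704 + 0.23988) = 1/26.944 = 0.03711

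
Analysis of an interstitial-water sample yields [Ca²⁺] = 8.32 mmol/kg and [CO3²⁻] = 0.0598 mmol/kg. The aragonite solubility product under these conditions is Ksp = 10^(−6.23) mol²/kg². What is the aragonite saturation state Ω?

Ksp = 10^(−6.23) = 5.888×10^-7
Ω = [Ca²⁺][CO3²⁻]/Ksp = (8.32×10^-3)(0.0598×10^-3) / 5.888×10^-7 = 0.845

Ω = 0.845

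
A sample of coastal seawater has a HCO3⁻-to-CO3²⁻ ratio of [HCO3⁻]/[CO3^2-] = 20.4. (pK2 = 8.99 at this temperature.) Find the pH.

pH = 7.68

From K2 = [H⁺][CO3^2-]/[HCO3⁻]:  pH = pK2 − log₁₀([HCO3⁻]/[CO3^2-])
log₁₀(20.4) = +1.310
pH = 8.99 − (+1.310) = 7.68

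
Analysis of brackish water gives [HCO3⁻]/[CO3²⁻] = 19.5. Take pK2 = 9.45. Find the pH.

From K2 = [H⁺][CO3²⁻]/[HCO3⁻]:  pH = pK2 − log₁₀([HCO3⁻]/[CO3²⁻])
log₁₀(19.5) = +1.290
pH = 9.45 − (+1.290) = 8.16

pH = 8.16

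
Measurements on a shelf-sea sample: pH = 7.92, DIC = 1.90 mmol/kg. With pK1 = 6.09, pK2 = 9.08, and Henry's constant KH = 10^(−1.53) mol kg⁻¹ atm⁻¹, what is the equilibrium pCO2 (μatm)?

pCO2 = 878 μatm

α₀ = 1 / (1 + K1/[H⁺] + K1K2/[H⁺]²) = 1 / (1 + 10^+1.83 + 10^+0.67)
   = 1 / (1 + 67.608 + 4.6774) = 1/73.286 = 0.01365
[CO2*] = α₀ × DIC = 0.01365 × 1.90 = 0.02593 mmol/kg
pCO2 = [CO2*]/KH = 2.593×10^-5 / 2.951×10^-2 = 878 μatm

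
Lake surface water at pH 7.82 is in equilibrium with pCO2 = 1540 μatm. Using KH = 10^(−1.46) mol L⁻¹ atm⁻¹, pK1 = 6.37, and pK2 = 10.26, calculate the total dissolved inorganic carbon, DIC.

[CO2*] = KH · pCO2 = 10^(−1.46) × 1540×10^-6 = 5.340×10^-5 mol/L
α₀ = 1/(1 + K1/[H⁺] + K1K2/[H⁺]²) = 1/(1 + 10^+1.45 + 10^-0.99) = 0.03415
DIC = [CO2*]/α₀ = 5.340×10^-5 / 0.03415 = 1.56 mmol/L

DIC = 1.56 mmol/L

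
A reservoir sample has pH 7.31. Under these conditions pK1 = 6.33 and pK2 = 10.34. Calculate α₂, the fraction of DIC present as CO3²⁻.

α₂ = 1 / (1 + [H⁺]/K2 + [H⁺]²/(K1K2)) = 1 / (1 + 10^+3.03 + 10^+2.05)
   = 1 / (1 + 1071.5 + 112.20) = 1/1184.7 = 0.0008441

α₂ = 0.000844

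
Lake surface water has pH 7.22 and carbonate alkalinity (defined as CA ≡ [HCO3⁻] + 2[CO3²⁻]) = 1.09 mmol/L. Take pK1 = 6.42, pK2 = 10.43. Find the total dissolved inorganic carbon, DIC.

DIC = 1.26 mmol/L

CA = [HCO3⁻] + 2[CO3²⁻] = (α₁ + 2α₂)·DIC
At pH 7.22: [H⁺]/K1 = 10^-0.80 = 0.15849, K2/[H⁺] = 10^-3.21 = 0.00061660
α₁ = 1/(1 + 0.15849 + 0.00061660) = 1/1.1591 = 0.8627; α₂ = α₁·K2/[H⁺] = 0.0005320
α₁ + 2α₂ = 0.8638
DIC = CA / (α₁ + 2α₂) = 1.09 / 0.8638 = 1.26 mmol/L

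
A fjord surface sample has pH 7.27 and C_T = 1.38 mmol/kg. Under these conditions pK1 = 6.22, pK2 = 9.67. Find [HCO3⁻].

[HCO3⁻] = 1.26 mmol/kg

α₁ = 1 / (1 + [H⁺]/K1 + K2/[H⁺]) = 1 / (1 + 10^-1.05 + 10^-2.40)
   = 1 / (1 + 0.089125 + 0.0039811) = 1/1.0931 = 0.9148
[HCO3⁻] = α₁ × DIC = 0.9148 × 1.38 = 1.26 mmol/kg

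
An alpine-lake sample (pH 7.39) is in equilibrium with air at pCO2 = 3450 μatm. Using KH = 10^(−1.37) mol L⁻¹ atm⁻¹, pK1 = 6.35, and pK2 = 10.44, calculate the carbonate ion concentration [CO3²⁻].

[CO2*] = KH · pCO2 = 10^(−1.37) × 3450×10^-6 = 1.472×10^-4 mol/L
α₀ = 1/(1 + K1/[H⁺] + K1K2/[H⁺]²) = 1/(1 + 10^+1.04 + 10^-2.01) = 0.08351
DIC = [CO2*]/α₀ = 1.472×10^-4 / 0.08351 = 1.762 mmol/L
[CO3²⁻] = α₂·DIC; α₂ = 0.0008161, so [CO3²⁻] = 0.0008161 × 1.762 = 0.00144 mmol/L = 1.44 μmol/L

[CO3²⁻] = 1.44 μmol/L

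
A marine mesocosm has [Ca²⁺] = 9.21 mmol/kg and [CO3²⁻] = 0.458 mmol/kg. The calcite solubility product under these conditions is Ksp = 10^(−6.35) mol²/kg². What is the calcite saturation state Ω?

Ksp = 10^(−6.35) = 4.467×10^-7
Ω = [Ca²⁺][CO3²⁻]/Ksp = (9.21×10^-3)(0.458×10^-3) / 4.467×10^-7 = 9.44

Ω = 9.44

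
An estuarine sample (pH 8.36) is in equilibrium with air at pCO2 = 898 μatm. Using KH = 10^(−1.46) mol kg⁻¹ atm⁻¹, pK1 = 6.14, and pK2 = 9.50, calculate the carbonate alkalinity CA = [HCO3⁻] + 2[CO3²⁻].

[CO2*] = KH · pCO2 = 10^(−1.46) × 898×10^-6 = 3.114×10^-5 mol/kg
α₀ = 1/(1 + K1/[H⁺] + K1K2/[H⁺]²) = 1/(1 + 10^+2.22 + 10^+1.08) = 0.005587
DIC = [CO2*]/α₀ = 3.114×10^-5 / 0.005587 = 5.573 mmol/kg
CA = (α₁ + 2α₂)·DIC = (0.9272 + 2×0.06717) × 5.573 = 5.92 mmol/kg

CA = 5.92 mmol/kg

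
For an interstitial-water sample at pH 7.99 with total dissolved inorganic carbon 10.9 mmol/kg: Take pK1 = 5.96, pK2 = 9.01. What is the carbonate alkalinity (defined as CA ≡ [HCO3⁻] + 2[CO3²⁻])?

CA = [HCO3⁻] + 2[CO3²⁻] = (α₁ + 2α₂)·DIC
At pH 7.99: [H⁺]/K1 = 10^-2.03 = 0.0093325, K2/[H⁺] = 10^-1.02 = 0.095499
α₁ = 1/(1 + 0.0093325 + 0.095499) = 1/1.1048 = 0.9051; α₂ = α₁·K2/[H⁺] = 0.08644
α₁ + 2α₂ = 1.0780
CA = 1.0780 × 10.9 = 11.8 mmol/kg

CA = 11.8 mmol/kg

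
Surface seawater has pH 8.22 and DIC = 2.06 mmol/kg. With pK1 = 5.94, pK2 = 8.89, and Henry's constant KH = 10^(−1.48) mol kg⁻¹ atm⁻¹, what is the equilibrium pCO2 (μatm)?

pCO2 = 268 μatm

α₀ = 1 / (1 + K1/[H⁺] + K1K2/[H⁺]²) = 1 / (1 + 10^+2.28 + 10^+1.61)
   = 1 / (1 + 190.55 + 40.738) = 1/232.28 = 0.004305
[CO2*] = α₀ × DIC = 0.004305 × 2.06 = 0.008868 mmol/kg = 8.868 μmol/kg
pCO2 = [CO2*]/KH = 8.868×10^-6 / 3.311×10^-2 = 268 μatm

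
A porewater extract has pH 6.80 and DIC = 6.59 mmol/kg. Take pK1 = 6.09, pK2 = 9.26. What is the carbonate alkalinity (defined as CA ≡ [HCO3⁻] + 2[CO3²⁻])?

CA = 5.54 mmol/kg

CA = [HCO3⁻] + 2[CO3²⁻] = (α₁ + 2α₂)·DIC
At pH 6.80: [H⁺]/K1 = 10^-0.71 = 0.19498, K2/[H⁺] = 10^-2.46 = 0.0034674
α₁ = 1/(1 + 0.19498 + 0.0034674) = 1/1.1985 = 0.8344; α₂ = α₁·K2/[H⁺] = 0.002893
α₁ + 2α₂ = 0.8402
CA = 0.8402 × 6.59 = 5.54 mmol/kg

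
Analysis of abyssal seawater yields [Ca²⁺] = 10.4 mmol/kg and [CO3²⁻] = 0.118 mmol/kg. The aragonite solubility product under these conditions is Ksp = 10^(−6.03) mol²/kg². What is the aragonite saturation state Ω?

Ω = 1.31

Ksp = 10^(−6.03) = 9.333×10^-7
Ω = [Ca²⁺][CO3²⁻]/Ksp = (10.4×10^-3)(0.118×10^-3) / 9.333×10^-7 = 1.31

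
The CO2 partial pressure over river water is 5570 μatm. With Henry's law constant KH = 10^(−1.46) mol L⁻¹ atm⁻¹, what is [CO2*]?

[CO2*] = 193 μmol/L

KH = 10^(−1.46) = 3.467×10^-2 mol L⁻¹ atm⁻¹
[CO2*] = KH · pCO2 = 3.467×10^-2 × 5570×10^-6 atm = 1.93×10^-4 mol/L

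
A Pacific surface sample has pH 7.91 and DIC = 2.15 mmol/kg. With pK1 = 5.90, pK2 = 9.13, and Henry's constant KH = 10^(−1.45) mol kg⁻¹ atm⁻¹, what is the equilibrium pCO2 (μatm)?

pCO2 = 553 μatm

α₀ = 1 / (1 + K1/[H⁺] + K1K2/[H⁺]²) = 1 / (1 + 10^+2.01 + 10^+0.79)
   = 1 / (1 + 102.33 + 6.1660) = 1/109.50 = 0.009133
[CO2*] = α₀ × DIC = 0.009133 × 2.15 = 0.01964 mmol/kg = 19.64 μmol/kg
pCO2 = [CO2*]/KH = 1.964×10^-5 / 3.548×10^-2 = 553 μatm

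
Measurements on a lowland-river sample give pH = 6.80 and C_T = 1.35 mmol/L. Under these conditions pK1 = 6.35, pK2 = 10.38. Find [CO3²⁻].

[CO3²⁻] = 0.262 μmol/L

α₂ = 1 / (1 + [H⁺]/K2 + [H⁺]²/(K1K2)) = 1 / (1 + 10^+3.58 + 10^+3.13)
   = 1 / (1 + 3801.9 + 1349.0) = 1/5151.9 = 0.0001941
[CO3²⁻] = α₂ × DIC = 0.0001941 × 1.35 = 0.000262 mmol/L = 0.262 μmol/L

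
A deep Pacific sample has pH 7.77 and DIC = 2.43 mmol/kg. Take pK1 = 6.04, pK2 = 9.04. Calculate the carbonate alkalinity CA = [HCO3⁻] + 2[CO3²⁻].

CA = [HCO3⁻] + 2[CO3²⁻] = (α₁ + 2α₂)·DIC
At pH 7.77: [H⁺]/K1 = 10^-1.73 = 0.018621, K2/[H⁺] = 10^-1.27 = 0.053703
α₁ = 1/(1 + 0.018621 + 0.053703) = 1/1.0723 = 0.9326; α₂ = α₁·K2/[H⁺] = 0.05008
α₁ + 2α₂ = 1.0327
CA = 1.0327 × 2.43 = 2.51 mmol/kg

CA = 2.51 mmol/kg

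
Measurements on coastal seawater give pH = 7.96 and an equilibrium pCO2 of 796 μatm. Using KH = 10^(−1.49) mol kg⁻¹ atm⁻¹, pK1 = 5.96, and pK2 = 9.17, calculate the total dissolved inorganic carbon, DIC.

DIC = 2.76 mmol/kg

[CO2*] = KH · pCO2 = 10^(−1.49) × 796×10^-6 = 2.576×10^-5 mol/kg
α₀ = 1/(1 + K1/[H⁺] + K1K2/[H⁺]²) = 1/(1 + 10^+2.00 + 10^+0.79) = 0.009331
DIC = [CO2*]/α₀ = 2.576×10^-5 / 0.009331 = 2.76 mmol/kg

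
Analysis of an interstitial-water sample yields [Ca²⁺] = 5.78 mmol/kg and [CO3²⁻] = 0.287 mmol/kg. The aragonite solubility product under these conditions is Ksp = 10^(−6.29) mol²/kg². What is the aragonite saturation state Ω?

Ksp = 10^(−6.29) = 5.129×10^-7
Ω = [Ca²⁺][CO3²⁻]/Ksp = (5.78×10^-3)(0.287×10^-3) / 5.129×10^-7 = 3.23

Ω = 3.23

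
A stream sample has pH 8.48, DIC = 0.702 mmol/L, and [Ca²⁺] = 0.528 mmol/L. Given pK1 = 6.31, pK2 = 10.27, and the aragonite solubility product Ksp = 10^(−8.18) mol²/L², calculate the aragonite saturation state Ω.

Ω = 0.889

α₂ = 1 / (1 + [H⁺]/K2 + [H⁺]²/(K1K2)) = 1 / (1 + 10^+1.79 + 10^-0.38)
   = 1 / (1 + 61.660 + 0.41687) = 1/63.076 = 0.01585
[CO3²⁻] = α₂ × DIC = 0.01585 × 0.702 = 0.01113 mmol/L = 11.13 μmol/L
Ksp = 10^(−8.18) = 6.607×10^-9
Ω = [Ca²⁺][CO3²⁻]/Ksp = (0.528×10^-3)(1.113×10^-5) / 6.607×10^-9 = 0.889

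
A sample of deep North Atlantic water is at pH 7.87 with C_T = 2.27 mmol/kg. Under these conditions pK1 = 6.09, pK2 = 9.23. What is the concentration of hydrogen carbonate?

α₁ = 1 / (1 + [H⁺]/K1 + K2/[H⁺]) = 1 / (1 + 10^-1.78 + 10^-1.36)
   = 1 / (1 + 0.016596 + 0.043652) = 1/1.0602 = 0.9432
[HCO3⁻] = α₁ × DIC = 0.9432 × 2.27 = 2.14 mmol/kg

[HCO3⁻] = 2.14 mmol/kg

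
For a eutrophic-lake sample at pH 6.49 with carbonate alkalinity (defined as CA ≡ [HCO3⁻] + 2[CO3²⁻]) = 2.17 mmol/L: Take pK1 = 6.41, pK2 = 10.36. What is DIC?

CA = [HCO3⁻] + 2[CO3²⁻] = (α₁ + 2α₂)·DIC
At pH 6.49: [H⁺]/K1 = 10^-0.08 = 0.83176, K2/[H⁺] = 10^-3.87 = 0.00013490
α₁ = 1/(1 + 0.83176 + 0.00013490) = 1/1.8319 = 0.5459; α₂ = α₁·K2/[H⁺] = 7.364×10^-5
α₁ + 2α₂ = 0.5460
DIC = CA / (α₁ + 2α₂) = 2.17 / 0.5460 = 3.97 mmol/L

DIC = 3.97 mmol/L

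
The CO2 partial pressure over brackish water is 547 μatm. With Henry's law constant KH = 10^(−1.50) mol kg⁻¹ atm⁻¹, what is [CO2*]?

KH = 10^(−1.50) = 3.162×10^-2 mol kg⁻¹ atm⁻¹
[CO2*] = KH · pCO2 = 3.162×10^-2 × 547×10^-6 atm = 1.73×10^-5 mol/kg

[CO2*] = 17.3 μmol/kg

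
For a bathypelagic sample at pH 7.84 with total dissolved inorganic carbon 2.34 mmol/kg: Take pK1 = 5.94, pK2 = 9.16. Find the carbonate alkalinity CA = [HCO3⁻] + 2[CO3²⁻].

CA = [HCO3⁻] + 2[CO3²⁻] = (α₁ + 2α₂)·DIC
At pH 7.84: [H⁺]/K1 = 10^-1.90 = 0.012589, K2/[H⁺] = 10^-1.32 = 0.047863
α₁ = 1/(1 + 0.012589 + 0.047863) = 1/1.0605 = 0.9430; α₂ = α₁·K2/[H⁺] = 0.04513
α₁ + 2α₂ = 1.0333
CA = 1.0333 × 2.34 = 2.42 mmol/kg

CA = 2.42 mmol/kg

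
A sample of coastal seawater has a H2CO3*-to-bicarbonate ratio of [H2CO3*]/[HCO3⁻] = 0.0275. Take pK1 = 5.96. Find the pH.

From K1 = [H⁺][HCO3⁻]/[H2CO3*]:  pH = pK1 − log₁₀([H2CO3*]/[HCO3⁻])
log₁₀(0.0275) = -1.561
pH = 5.96 − (-1.561) = 7.52

pH = 7.52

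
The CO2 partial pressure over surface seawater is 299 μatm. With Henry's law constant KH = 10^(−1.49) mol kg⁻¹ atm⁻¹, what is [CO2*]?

[CO2*] = 9.68 μmol/kg

KH = 10^(−1.49) = 3.236×10^-2 mol kg⁻¹ atm⁻¹
[CO2*] = KH · pCO2 = 3.236×10^-2 × 299×10^-6 atm = 9.68×10^-6 mol/kg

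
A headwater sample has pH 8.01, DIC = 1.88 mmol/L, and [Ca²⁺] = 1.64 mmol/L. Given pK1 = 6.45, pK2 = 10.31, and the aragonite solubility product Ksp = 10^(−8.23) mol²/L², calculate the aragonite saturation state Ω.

Ω = 2.54

α₂ = 1 / (1 + [H⁺]/K2 + [H⁺]²/(K1K2)) = 1 / (1 + 10^+2.30 + 10^+0.74)
   = 1 / (1 + 199.53 + 5.4954) = 1/206.02 = 0.004854
[CO3²⁻] = α₂ × DIC = 0.004854 × 1.88 = 0.009125 mmol/L = 9.125 μmol/L
Ksp = 10^(−8.23) = 5.888×10^-9
Ω = [Ca²⁺][CO3²⁻]/Ksp = (1.64×10^-3)(9.125×10^-6) / 5.888×10^-9 = 2.54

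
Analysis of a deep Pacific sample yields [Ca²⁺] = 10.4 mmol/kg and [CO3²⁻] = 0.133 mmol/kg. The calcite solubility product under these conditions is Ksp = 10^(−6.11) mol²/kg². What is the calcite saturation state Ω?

Ksp = 10^(−6.11) = 7.762×10^-7
Ω = [Ca²⁺][CO3²⁻]/Ksp = (10.4×10^-3)(0.133×10^-3) / 7.762×10^-7 = 1.78

Ω = 1.78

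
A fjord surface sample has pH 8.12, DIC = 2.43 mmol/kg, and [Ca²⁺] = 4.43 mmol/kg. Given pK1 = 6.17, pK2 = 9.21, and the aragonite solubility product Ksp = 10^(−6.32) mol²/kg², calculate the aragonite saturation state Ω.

α₂ = 1 / (1 + [H⁺]/K2 + [H⁺]²/(K1K2)) = 1 / (1 + 10^+1.09 + 10^-0.86)
   = 1 / (1 + 12.303 + 0.13804) = 1/13.441 = 0.07440
[CO3²⁻] = α₂ × DIC = 0.07440 × 2.43 = 0.1808 mmol/kg
Ksp = 10^(−6.32) = 4.786×10^-7
Ω = [Ca²⁺][CO3²⁻]/Ksp = (4.43×10^-3)(1.808×10^-4) / 4.786×10^-7 = 1.67

Ω = 1.67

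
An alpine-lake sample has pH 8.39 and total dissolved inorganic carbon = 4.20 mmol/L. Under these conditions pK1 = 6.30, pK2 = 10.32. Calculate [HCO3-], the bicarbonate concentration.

[HCO3⁻] = 4.12 mmol/L

α₁ = 1 / (1 + [H⁺]/K1 + K2/[H⁺]) = 1 / (1 + 10^-2.09 + 10^-1.93)
   = 1 / (1 + 0.0081283 + 0.011749) = 1/1.0199 = 0.9805
[HCO3⁻] = α₁ × DIC = 0.9805 × 4.20 = 4.12 mmol/L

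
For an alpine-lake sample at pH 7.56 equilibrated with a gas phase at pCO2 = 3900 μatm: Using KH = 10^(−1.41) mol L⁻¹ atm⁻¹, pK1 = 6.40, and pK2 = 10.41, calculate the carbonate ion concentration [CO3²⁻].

[CO3²⁻] = 3.10 μmol/L

[CO2*] = KH · pCO2 = 10^(−1.41) × 3900×10^-6 = 1.517×10^-4 mol/L
α₀ = 1/(1 + K1/[H⁺] + K1K2/[H⁺]²) = 1/(1 + 10^+1.16 + 10^-1.69) = 0.06462
DIC = [CO2*]/α₀ = 1.517×10^-4 / 0.06462 = 2.348 mmol/L
[CO3²⁻] = α₂·DIC; α₂ = 0.001319, so [CO3²⁻] = 0.001319 × 2.348 = 0.00310 mmol/L = 3.10 μmol/L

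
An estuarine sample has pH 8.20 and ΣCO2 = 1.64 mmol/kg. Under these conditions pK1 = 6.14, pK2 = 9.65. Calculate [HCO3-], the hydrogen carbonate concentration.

[HCO3⁻] = 1.57 mmol/kg

α₁ = 1 / (1 + [H⁺]/K1 + K2/[H⁺]) = 1 / (1 + 10^-2.06 + 10^-1.45)
   = 1 / (1 + 0.0087096 + 0.035481) = 1/1.0442 = 0.9577
[HCO3⁻] = α₁ × DIC = 0.9577 × 1.64 = 1.57 mmol/kg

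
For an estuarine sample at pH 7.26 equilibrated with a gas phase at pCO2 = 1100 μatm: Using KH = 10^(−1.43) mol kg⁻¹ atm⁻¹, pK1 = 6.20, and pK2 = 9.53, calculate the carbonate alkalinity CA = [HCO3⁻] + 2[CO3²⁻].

[CO2*] = KH · pCO2 = 10^(−1.43) × 1100×10^-6 = 4.087×10^-5 mol/kg
α₀ = 1/(1 + K1/[H⁺] + K1K2/[H⁺]²) = 1/(1 + 10^+1.06 + 10^-1.21) = 0.07972
DIC = [CO2*]/α₀ = 4.087×10^-5 / 0.07972 = 0.5126 mmol/kg
CA = (α₁ + 2α₂)·DIC = (0.9154 + 2×0.004916) × 0.5126 = 0.474 mmol/kg

CA = 0.474 mmol/kg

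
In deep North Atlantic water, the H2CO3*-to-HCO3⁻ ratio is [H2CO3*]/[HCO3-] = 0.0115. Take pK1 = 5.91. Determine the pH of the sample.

pH = 7.85

From K1 = [H⁺][HCO3-]/[H2CO3*]:  pH = pK1 − log₁₀([H2CO3*]/[HCO3-])
log₁₀(0.0115) = -1.939
pH = 5.91 − (-1.939) = 7.85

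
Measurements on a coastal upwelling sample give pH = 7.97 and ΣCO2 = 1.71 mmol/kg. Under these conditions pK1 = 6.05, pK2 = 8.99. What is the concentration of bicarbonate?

α₁ = 1 / (1 + [H⁺]/K1 + K2/[H⁺]) = 1 / (1 + 10^-1.92 + 10^-1.02)
   = 1 / (1 + 0.012023 + 0.095499) = 1/1.1075 = 0.9029
[HCO3⁻] = α₁ × DIC = 0.9029 × 1.71 = 1.54 mmol/kg

[HCO3⁻] = 1.54 mmol/kg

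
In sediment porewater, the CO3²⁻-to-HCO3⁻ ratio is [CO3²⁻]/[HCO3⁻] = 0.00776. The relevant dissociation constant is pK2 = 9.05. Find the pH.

From K2 = [H⁺][CO3²⁻]/[HCO3⁻]:  pH = pK2 + log₁₀([CO3²⁻]/[HCO3⁻])
log₁₀(0.00776) = -2.110
pH = 9.05 + (-2.110) = 6.94

pH = 6.94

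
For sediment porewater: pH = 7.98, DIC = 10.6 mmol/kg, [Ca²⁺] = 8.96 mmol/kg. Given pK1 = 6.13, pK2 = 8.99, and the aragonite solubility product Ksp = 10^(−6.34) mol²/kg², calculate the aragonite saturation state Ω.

α₂ = 1 / (1 + [H⁺]/K2 + [H⁺]²/(K1K2)) = 1 / (1 + 10^+1.01 + 10^-0.84)
   = 1 / (1 + 10.233 + 0.14454) = 1/11.377 = 0.08789
[CO3²⁻] = α₂ × DIC = 0.08789 × 10.6 = 0.9317 mmol/kg
Ksp = 10^(−6.34) = 4.571×10^-7
Ω = [Ca²⁺][CO3²⁻]/Ksp = (8.96×10^-3)(9.317×10^-4) / 4.571×10^-7 = 18.3

Ω = 18.3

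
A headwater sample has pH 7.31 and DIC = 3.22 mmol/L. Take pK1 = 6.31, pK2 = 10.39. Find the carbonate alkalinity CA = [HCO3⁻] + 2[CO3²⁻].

CA = 2.93 mmol/L

CA = [HCO3⁻] + 2[CO3²⁻] = (α₁ + 2α₂)·DIC
At pH 7.31: [H⁺]/K1 = 10^-1.00 = 0.10000, K2/[H⁺] = 10^-3.08 = 0.00083176
α₁ = 1/(1 + 0.10000 + 0.00083176) = 1/1.1008 = 0.9084; α₂ = α₁·K2/[H⁺] = 0.0007556
α₁ + 2α₂ = 0.9099
CA = 0.9099 × 3.22 = 2.93 mmol/L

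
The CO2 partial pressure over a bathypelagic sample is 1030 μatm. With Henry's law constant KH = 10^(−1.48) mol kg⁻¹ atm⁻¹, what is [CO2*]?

[CO2*] = 34.1 μmol/kg

KH = 10^(−1.48) = 3.311×10^-2 mol kg⁻¹ atm⁻¹
[CO2*] = KH · pCO2 = 3.311×10^-2 × 1030×10^-6 atm = 3.41×10^-5 mol/kg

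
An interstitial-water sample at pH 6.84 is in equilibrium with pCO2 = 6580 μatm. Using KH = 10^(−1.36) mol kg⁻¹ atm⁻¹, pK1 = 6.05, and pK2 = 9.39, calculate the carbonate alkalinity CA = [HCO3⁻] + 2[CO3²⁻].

CA = 1.78 mmol/kg

[CO2*] = KH · pCO2 = 10^(−1.36) × 6580×10^-6 = 2.872×10^-4 mol/kg
α₀ = 1/(1 + K1/[H⁺] + K1K2/[H⁺]²) = 1/(1 + 10^+0.79 + 10^-1.76) = 0.1392
DIC = [CO2*]/α₀ = 2.872×10^-4 / 0.1392 = 2.063 mmol/kg
CA = (α₁ + 2α₂)·DIC = (0.8584 + 2×0.002419) × 2.063 = 1.78 mmol/kg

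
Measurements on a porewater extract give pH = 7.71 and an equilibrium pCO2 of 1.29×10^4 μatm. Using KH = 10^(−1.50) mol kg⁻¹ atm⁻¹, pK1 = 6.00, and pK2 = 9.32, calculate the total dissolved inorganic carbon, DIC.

[CO2*] = KH · pCO2 = 10^(−1.50) × 1.29×10^4×10^-6 = 4.079×10^-4 mol/kg
α₀ = 1/(1 + K1/[H⁺] + K1K2/[H⁺]²) = 1/(1 + 10^+1.71 + 10^+0.10) = 0.01868
DIC = [CO2*]/α₀ = 4.079×10^-4 / 0.01868 = 21.8 mmol/kg

DIC = 21.8 mmol/kg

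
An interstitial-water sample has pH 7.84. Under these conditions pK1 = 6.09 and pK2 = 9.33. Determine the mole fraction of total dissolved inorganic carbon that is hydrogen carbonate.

α₁ = 1 / (1 + [H⁺]/K1 + K2/[H⁺]) = 1 / (1 + 10^-1.75 + 10^-1.49)
   = 1 / (1 + 0.017783 + 0.032359) = 1/1.0501 = 0.9523

α₁ = 0.952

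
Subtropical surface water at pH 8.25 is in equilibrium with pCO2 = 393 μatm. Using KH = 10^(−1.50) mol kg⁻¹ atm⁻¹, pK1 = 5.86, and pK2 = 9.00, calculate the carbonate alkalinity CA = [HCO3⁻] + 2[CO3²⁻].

[CO2*] = KH · pCO2 = 10^(−1.50) × 393×10^-6 = 1.243×10^-5 mol/kg
α₀ = 1/(1 + K1/[H⁺] + K1K2/[H⁺]²) = 1/(1 + 10^+2.39 + 10^+1.64) = 0.003447
DIC = [CO2*]/α₀ = 1.243×10^-5 / 0.003447 = 3.606 mmol/kg
CA = (α₁ + 2α₂)·DIC = (0.8461 + 2×0.1505) × 3.606 = 4.14 mmol/kg

CA = 4.14 mmol/kg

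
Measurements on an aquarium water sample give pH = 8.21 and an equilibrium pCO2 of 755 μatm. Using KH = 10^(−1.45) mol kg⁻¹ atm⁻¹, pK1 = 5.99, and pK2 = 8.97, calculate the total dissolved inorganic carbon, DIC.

[CO2*] = KH · pCO2 = 10^(−1.45) × 755×10^-6 = 2.679×10^-5 mol/kg
α₀ = 1/(1 + K1/[H⁺] + K1K2/[H⁺]²) = 1/(1 + 10^+2.22 + 10^+1.46) = 0.005107
DIC = [CO2*]/α₀ = 2.679×10^-5 / 0.005107 = 5.25 mmol/kg

DIC = 5.25 mmol/kg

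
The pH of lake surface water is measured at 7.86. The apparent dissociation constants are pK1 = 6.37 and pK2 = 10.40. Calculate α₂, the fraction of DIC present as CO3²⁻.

α₂ = 1 / (1 + [H⁺]/K2 + [H⁺]²/(K1K2)) = 1 / (1 + 10^+2.54 + 10^+1.05)
   = 1 / (1 + 346.74 + 11.220) = 1/358.96 = 0.002786

α₂ = 0.00279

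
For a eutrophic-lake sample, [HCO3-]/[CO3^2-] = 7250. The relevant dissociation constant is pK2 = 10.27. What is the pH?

From K2 = [H⁺][CO3^2-]/[HCO3-]:  pH = pK2 − log₁₀([HCO3-]/[CO3^2-])
log₁₀(7250) = +3.860
pH = 10.27 − (+3.860) = 6.41

pH = 6.41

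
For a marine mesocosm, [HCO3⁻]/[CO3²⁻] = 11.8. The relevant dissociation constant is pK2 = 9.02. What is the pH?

pH = 7.95

From K2 = [H⁺][CO3²⁻]/[HCO3⁻]:  pH = pK2 − log₁₀([HCO3⁻]/[CO3²⁻])
log₁₀(11.8) = +1.072
pH = 9.02 − (+1.072) = 7.95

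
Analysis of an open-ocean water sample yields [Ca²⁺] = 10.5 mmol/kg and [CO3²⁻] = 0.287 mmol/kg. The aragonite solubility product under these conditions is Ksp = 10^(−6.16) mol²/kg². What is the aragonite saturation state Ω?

Ksp = 10^(−6.16) = 6.918×10^-7
Ω = [Ca²⁺][CO3²⁻]/Ksp = (10.5×10^-3)(0.287×10^-3) / 6.918×10^-7 = 4.36

Ω = 4.36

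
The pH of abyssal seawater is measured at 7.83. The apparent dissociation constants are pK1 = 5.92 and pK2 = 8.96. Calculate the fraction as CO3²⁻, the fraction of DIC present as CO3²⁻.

α₂ = 0.0682

α₂ = 1 / (1 + [H⁺]/K2 + [H⁺]²/(K1K2)) = 1 / (1 + 10^+1.13 + 10^-0.78)
   = 1 / (1 + 13.490 + 0.16596) = 1/14.656 = 0.06823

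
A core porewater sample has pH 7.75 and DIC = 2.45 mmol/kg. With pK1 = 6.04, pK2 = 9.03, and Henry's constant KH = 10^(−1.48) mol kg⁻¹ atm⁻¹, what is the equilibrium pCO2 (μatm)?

α₀ = 1 / (1 + K1/[H⁺] + K1K2/[H⁺]²) = 1 / (1 + 10^+1.71 + 10^+0.43)
   = 1 / (1 + 51.286 + 2.6915) = 1/54.978 = 0.01819
[CO2*] = α₀ × DIC = 0.01819 × 2.45 = 0.04456 mmol/kg
pCO2 = [CO2*]/KH = 4.456×10^-5 / 3.311×10^-2 = 1350 μatm

pCO2 = 1350 μatm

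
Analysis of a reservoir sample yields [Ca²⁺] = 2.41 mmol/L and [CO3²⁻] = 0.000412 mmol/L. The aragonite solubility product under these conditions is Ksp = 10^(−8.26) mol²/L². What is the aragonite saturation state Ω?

Ω = 0.181

Ksp = 10^(−8.26) = 5.495×10^-9
Ω = [Ca²⁺][CO3²⁻]/Ksp = (2.41×10^-3)(0.000412×10^-3) / 5.495×10^-9 = 0.181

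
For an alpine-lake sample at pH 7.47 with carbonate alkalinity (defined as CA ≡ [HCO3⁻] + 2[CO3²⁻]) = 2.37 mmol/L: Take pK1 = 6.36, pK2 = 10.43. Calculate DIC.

CA = [HCO3⁻] + 2[CO3²⁻] = (α₁ + 2α₂)·DIC
At pH 7.47: [H⁺]/K1 = 10^-1.11 = 0.077625, K2/[H⁺] = 10^-2.96 = 0.0010965
α₁ = 1/(1 + 0.077625 + 0.0010965) = 1/1.0787 = 0.9270; α₂ = α₁·K2/[H⁺] = 0.001016
α₁ + 2α₂ = 0.9291
DIC = CA / (α₁ + 2α₂) = 2.37 / 0.9291 = 2.55 mmol/L

DIC = 2.55 mmol/L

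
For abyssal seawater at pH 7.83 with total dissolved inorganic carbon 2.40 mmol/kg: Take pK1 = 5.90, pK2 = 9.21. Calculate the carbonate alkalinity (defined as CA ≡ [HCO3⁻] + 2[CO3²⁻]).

CA = [HCO3⁻] + 2[CO3²⁻] = (α₁ + 2α₂)·DIC
At pH 7.83: [H⁺]/K1 = 10^-1.93 = 0.011749, K2/[H⁺] = 10^-1.38 = 0.041687
α₁ = 1/(1 + 0.011749 + 0.041687) = 1/1.0534 = 0.9493; α₂ = α₁·K2/[H⁺] = 0.03957
α₁ + 2α₂ = 1.0284
CA = 1.0284 × 2.40 = 2.47 mmol/kg

CA = 2.47 mmol/kg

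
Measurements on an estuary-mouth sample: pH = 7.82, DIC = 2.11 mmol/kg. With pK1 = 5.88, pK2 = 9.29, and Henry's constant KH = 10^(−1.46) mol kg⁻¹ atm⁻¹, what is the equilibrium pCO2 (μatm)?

pCO2 = 668 μatm

α₀ = 1 / (1 + K1/[H⁺] + K1K2/[H⁺]²) = 1 / (1 + 10^+1.94 + 10^+0.47)
   = 1 / (1 + 87.096 + 2.9512) = 1/91.048 = 0.01098
[CO2*] = α₀ × DIC = 0.01098 × 2.11 = 0.02317 mmol/kg
pCO2 = [CO2*]/KH = 2.317×10^-5 / 3.467×10^-2 = 668 μatm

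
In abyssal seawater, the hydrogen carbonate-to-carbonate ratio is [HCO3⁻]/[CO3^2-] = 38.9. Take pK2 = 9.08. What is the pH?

pH = 7.49

From K2 = [H⁺][CO3^2-]/[HCO3⁻]:  pH = pK2 − log₁₀([HCO3⁻]/[CO3^2-])
log₁₀(38.9) = +1.590
pH = 9.08 − (+1.590) = 7.49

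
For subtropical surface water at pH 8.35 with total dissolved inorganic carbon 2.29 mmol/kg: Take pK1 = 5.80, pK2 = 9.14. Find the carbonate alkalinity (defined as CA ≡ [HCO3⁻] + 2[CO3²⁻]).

CA = 2.60 mmol/kg

CA = [HCO3⁻] + 2[CO3²⁻] = (α₁ + 2α₂)·DIC
At pH 8.35: [H⁺]/K1 = 10^-2.55 = 0.0028184, K2/[H⁺] = 10^-0.79 = 0.16218
α₁ = 1/(1 + 0.0028184 + 0.16218) = 1/1.1650 = 0.8584; α₂ = α₁·K2/[H⁺] = 0.1392
α₁ + 2α₂ = 1.1368
CA = 1.1368 × 2.29 = 2.60 mmol/kg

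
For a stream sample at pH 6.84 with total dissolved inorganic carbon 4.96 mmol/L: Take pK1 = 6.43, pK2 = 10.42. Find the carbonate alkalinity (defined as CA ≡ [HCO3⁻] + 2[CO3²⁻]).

CA = 3.57 mmol/L

CA = [HCO3⁻] + 2[CO3²⁻] = (α₁ + 2α₂)·DIC
At pH 6.84: [H⁺]/K1 = 10^-0.41 = 0.38905, K2/[H⁺] = 10^-3.58 = 0.00026303
α₁ = 1/(1 + 0.38905 + 0.00026303) = 1/1.3893 = 0.7198; α₂ = α₁·K2/[H⁺] = 0.0001893
α₁ + 2α₂ = 0.7202
CA = 0.7202 × 4.96 = 3.57 mmol/L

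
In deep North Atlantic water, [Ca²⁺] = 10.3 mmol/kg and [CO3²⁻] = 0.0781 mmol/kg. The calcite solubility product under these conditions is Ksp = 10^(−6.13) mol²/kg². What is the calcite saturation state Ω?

Ω = 1.09

Ksp = 10^(−6.13) = 7.413×10^-7
Ω = [Ca²⁺][CO3²⁻]/Ksp = (10.3×10^-3)(0.0781×10^-3) / 7.413×10^-7 = 1.09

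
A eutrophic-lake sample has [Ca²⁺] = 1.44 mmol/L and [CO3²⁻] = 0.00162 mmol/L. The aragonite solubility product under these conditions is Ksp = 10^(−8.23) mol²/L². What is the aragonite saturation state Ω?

Ksp = 10^(−8.23) = 5.888×10^-9
Ω = [Ca²⁺][CO3²⁻]/Ksp = (1.44×10^-3)(0.00162×10^-3) / 5.888×10^-9 = 0.396

Ω = 0.396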